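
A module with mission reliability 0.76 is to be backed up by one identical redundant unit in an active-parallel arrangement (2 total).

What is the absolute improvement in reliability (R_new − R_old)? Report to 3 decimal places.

0.182

R_before = 0.76
R_after = 1 − (1 − 0.76)^2 = 0.942
ΔR = 0.942 − 0.76 = 0.182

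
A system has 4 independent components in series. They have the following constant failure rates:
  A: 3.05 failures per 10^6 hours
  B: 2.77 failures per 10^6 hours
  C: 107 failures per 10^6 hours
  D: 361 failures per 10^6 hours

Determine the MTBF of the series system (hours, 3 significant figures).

Series of exponential components: λ_sys = Σ λ_i
λ_sys = 0.00000305 + 0.00000277 + 0.000107 + 0.000361 = 4.7382e-04 /h
MTBF = 1 / λ_sys = 2110 h

2110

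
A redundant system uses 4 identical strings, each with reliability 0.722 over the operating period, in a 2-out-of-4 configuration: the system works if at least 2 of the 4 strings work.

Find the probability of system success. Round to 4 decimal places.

0.9320

R = Σ_{i=2}^{4} C(4,i) p^i (1−p)^{4−i} with p = 0.722
C(4,2)·0.722^2·0.278^2 = 0.241721
C(4,3)·0.722^3·0.278^1 = 0.418520
C(4,4)·0.722^4·0.278^0 = 0.271737
Sum = 0.9320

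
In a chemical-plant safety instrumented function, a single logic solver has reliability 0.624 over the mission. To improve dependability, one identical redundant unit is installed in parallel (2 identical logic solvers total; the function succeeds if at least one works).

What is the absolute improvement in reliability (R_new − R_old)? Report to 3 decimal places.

R_before = 0.624
R_after = 1 − (1 − 0.624)^2 = 0.859
ΔR = 0.859 − 0.624 = 0.235

0.235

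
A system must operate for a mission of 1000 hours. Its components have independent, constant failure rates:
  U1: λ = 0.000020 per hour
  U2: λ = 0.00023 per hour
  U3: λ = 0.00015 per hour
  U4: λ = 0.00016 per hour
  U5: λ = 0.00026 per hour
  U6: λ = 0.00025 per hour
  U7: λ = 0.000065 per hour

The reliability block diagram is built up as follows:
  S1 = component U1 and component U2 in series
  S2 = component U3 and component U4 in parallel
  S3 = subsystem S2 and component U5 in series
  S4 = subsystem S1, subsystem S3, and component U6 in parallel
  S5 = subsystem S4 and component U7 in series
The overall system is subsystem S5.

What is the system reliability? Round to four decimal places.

R(U1) = exp(−0.000020 × 1000) = 0.980199
R(U2) = exp(−0.00023 × 1000) = 0.794534
R(U3) = exp(−0.00015 × 1000) = 0.860708
R(U4) = exp(−0.00016 × 1000) = 0.852144
R(U5) = exp(−0.00026 × 1000) = 0.771052
R(U6) = exp(−0.00025 × 1000) = 0.778801
R(U7) = exp(−0.000065 × 1000) = 0.937067
Series (U1 and U2): 0.980199 × 0.794534 = 0.778801
Parallel (U3 and U4): 1 − (1 − 0.860708)(1 − 0.852144) = 0.979405
Series ([0.979405] and U5): 0.979405 × 0.771052 = 0.755172
Parallel ([0.778801], [0.755172], and U6): 1 − (1 − 0.778801)(1 − 0.755172)(1 − 0.778801) = 0.988021
Series ([0.988021] and U7): 0.988021 × 0.937067 = 0.9258

0.9258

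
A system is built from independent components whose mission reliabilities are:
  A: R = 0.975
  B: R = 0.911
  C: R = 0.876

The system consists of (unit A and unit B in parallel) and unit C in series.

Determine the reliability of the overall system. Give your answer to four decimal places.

Parallel (A and B): 1 − (1 − 0.975000)(1 − 0.911000) = 0.997775
Series ([0.997775] and C): 0.997775 × 0.876000 = 0.8741

0.8741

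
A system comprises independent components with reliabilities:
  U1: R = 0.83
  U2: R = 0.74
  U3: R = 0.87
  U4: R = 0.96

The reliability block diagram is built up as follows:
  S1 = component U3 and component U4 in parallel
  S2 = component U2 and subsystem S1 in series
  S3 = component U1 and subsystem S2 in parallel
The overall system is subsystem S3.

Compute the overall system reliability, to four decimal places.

Parallel (U3 and U4): 1 − (1 − 0.870000)(1 − 0.960000) = 0.994800
Series (U2 and [0.994800]): 0.740000 × 0.994800 = 0.736152
Parallel (U1 and [0.736152]): 1 − (1 − 0.830000)(1 − 0.736152) = 0.9551

0.9551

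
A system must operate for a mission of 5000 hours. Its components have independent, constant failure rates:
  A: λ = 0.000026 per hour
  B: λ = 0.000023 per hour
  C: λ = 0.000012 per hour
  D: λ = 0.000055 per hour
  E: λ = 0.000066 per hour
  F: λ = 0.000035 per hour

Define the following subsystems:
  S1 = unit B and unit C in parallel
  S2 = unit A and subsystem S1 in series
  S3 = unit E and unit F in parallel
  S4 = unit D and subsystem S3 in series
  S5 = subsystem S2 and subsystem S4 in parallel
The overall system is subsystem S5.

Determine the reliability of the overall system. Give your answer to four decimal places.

R(A) = exp(−0.000026 × 5000) = 0.878095
R(B) = exp(−0.000023 × 5000) = 0.891366
R(C) = exp(−0.000012 × 5000) = 0.941765
R(D) = exp(−0.000055 × 5000) = 0.759572
R(E) = exp(−0.000066 × 5000) = 0.718924
R(F) = exp(−0.000035 × 5000) = 0.839457
Parallel (B and C): 1 − (1 − 0.891366)(1 − 0.941765) = 0.993674
Series (A and [0.993674]): 0.878095 × 0.993674 = 0.872540
Parallel (E and F): 1 − (1 − 0.718924)(1 − 0.839457) = 0.954875
Series (D and [0.954875]): 0.759572 × 0.954875 = 0.725296
Parallel ([0.872540] and [0.725296]): 1 − (1 − 0.872540)(1 − 0.725296) = 0.9650

0.9650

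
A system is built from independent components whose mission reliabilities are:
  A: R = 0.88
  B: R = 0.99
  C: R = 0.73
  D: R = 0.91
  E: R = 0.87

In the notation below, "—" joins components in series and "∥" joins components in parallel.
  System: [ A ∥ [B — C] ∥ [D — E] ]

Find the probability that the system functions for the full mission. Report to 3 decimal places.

0.993

Series (B and C): 0.99000 × 0.73000 = 0.72270
Series (D and E): 0.91000 × 0.87000 = 0.79170
Parallel (A, [0.72270], and [0.79170]): 1 − (1 − 0.88000)(1 − 0.72270)(1 − 0.79170) = 0.993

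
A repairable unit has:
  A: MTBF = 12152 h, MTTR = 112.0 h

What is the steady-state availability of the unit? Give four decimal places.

0.9909

A(A) = MTBF/(MTBF+MTTR) = 12152/(12152+112.0) = 0.9909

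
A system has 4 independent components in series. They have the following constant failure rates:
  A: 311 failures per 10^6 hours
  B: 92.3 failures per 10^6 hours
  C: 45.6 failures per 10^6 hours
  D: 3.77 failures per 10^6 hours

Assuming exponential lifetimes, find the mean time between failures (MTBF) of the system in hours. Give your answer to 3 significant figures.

2210

Series of exponential components: λ_sys = Σ λ_i
λ_sys = 0.000311 + 0.0000923 + 0.0000456 + 0.00000377 = 4.5267e-04 /h
MTBF = 1 / λ_sys = 2210 h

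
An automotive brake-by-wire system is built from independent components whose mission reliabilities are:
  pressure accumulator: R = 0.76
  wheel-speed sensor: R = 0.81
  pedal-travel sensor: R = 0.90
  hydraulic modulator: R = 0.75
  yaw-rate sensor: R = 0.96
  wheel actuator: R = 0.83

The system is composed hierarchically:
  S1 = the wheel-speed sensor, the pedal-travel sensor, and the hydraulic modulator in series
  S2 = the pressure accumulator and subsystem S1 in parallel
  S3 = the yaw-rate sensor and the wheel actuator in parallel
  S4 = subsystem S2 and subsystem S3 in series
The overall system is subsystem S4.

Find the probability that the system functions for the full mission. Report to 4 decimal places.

Series (wheel-speed sensor, pedal-travel sensor, and hydraulic modulator): 0.810000 × 0.900000 × 0.750000 = 0.546750
Parallel (pressure accumulator and [0.546750]): 1 − (1 − 0.760000)(1 − 0.546750) = 0.891220
Parallel (yaw-rate sensor and wheel actuator): 1 − (1 − 0.960000)(1 − 0.830000) = 0.993200
Series ([0.891220] and [0.993200]): 0.891220 × 0.993200 = 0.8852

0.8852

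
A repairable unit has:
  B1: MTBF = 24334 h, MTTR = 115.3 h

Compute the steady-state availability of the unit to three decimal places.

A(B1) = MTBF/(MTBF+MTTR) = 24334/(24334+115.3) = 0.995

0.995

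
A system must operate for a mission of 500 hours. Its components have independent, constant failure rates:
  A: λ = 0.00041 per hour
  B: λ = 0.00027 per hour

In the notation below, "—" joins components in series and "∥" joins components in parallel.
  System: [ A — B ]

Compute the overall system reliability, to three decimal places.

0.712

R(A) = exp(−0.00041 × 500) = 0.81465
R(B) = exp(−0.00027 × 500) = 0.87372
Series (A and B): 0.81465 × 0.87372 = 0.712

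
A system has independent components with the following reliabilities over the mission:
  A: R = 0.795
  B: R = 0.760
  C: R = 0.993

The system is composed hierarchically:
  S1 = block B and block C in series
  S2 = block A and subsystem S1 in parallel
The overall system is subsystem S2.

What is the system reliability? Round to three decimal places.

Series (B and C): 0.76000 × 0.99300 = 0.75468
Parallel (A and [0.75468]): 1 − (1 − 0.79500)(1 − 0.75468) = 0.950

0.950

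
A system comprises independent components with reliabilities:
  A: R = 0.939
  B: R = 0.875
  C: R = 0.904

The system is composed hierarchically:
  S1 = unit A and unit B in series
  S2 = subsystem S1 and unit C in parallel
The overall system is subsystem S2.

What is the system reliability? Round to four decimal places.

Series (A and B): 0.939000 × 0.875000 = 0.821625
Parallel ([0.821625] and C): 1 − (1 − 0.821625)(1 − 0.904000) = 0.9829

0.9829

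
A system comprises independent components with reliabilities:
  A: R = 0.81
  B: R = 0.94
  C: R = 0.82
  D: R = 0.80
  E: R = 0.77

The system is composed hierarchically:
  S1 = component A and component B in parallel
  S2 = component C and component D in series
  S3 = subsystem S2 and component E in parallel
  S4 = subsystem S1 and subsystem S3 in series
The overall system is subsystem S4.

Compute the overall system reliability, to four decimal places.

0.9104

Parallel (A and B): 1 − (1 − 0.810000)(1 − 0.940000) = 0.988600
Series (C and D): 0.820000 × 0.800000 = 0.656000
Parallel ([0.656000] and E): 1 − (1 − 0.656000)(1 − 0.770000) = 0.920880
Series ([0.988600] and [0.920880]): 0.988600 × 0.920880 = 0.9104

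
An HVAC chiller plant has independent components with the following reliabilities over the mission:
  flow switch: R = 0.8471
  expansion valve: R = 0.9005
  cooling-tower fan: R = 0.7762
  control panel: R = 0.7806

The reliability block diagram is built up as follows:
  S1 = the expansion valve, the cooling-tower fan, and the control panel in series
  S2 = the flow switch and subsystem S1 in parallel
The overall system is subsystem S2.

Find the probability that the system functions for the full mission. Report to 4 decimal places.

Series (expansion valve, cooling-tower fan, and control panel): 0.900500 × 0.776200 × 0.780600 = 0.545614
Parallel (flow switch and [0.545614]): 1 − (1 − 0.847100)(1 − 0.545614) = 0.9305

0.9305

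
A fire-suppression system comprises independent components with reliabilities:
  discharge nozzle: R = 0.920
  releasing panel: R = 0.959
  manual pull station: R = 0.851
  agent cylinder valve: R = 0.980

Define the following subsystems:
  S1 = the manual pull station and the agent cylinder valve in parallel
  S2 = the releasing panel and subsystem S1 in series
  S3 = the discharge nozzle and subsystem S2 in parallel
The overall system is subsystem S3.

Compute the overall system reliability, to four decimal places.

Parallel (manual pull station and agent cylinder valve): 1 − (1 − 0.851000)(1 − 0.980000) = 0.997020
Series (releasing panel and [0.997020]): 0.959000 × 0.997020 = 0.956142
Parallel (discharge nozzle and [0.956142]): 1 − (1 − 0.920000)(1 − 0.956142) = 0.9965

0.9965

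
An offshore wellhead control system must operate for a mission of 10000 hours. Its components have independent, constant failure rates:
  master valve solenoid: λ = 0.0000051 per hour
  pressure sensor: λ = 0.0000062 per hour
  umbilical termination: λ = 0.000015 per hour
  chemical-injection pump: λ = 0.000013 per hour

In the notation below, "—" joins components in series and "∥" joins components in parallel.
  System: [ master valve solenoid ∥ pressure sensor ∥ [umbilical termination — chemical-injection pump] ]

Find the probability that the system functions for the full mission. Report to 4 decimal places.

0.9993

R(master valve solenoid) = exp(−0.0000051 × 10000) = 0.950279
R(pressure sensor) = exp(−0.0000062 × 10000) = 0.939883
R(umbilical termination) = exp(−0.000015 × 10000) = 0.860708
R(chemical-injection pump) = exp(−0.000013 × 10000) = 0.878095
Series (umbilical termination and chemical-injection pump): 0.860708 × 0.878095 = 0.755783
Parallel (master valve solenoid, pressure sensor, and [0.755783]): 1 − (1 − 0.950279)(1 − 0.939883)(1 − 0.755783) = 0.9993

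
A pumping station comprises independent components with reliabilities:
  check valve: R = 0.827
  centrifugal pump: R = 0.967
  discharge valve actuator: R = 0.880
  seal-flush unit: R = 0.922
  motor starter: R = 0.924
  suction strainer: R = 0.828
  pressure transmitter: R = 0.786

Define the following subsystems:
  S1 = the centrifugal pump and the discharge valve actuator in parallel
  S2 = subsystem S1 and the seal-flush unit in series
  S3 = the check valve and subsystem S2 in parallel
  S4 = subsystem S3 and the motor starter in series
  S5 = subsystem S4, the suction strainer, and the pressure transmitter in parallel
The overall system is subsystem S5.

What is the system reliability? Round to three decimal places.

Parallel (centrifugal pump and discharge valve actuator): 1 − (1 − 0.96700)(1 − 0.88000) = 0.99604
Series ([0.99604] and seal-flush unit): 0.99604 × 0.92200 = 0.91835
Parallel (check valve and [0.91835]): 1 − (1 − 0.82700)(1 − 0.91835) = 0.98587
Series ([0.98587] and motor starter): 0.98587 × 0.92400 = 0.91094
Parallel ([0.91094], suction strainer, and pressure transmitter): 1 − (1 − 0.91094)(1 − 0.82800)(1 − 0.78600) = 0.997

0.997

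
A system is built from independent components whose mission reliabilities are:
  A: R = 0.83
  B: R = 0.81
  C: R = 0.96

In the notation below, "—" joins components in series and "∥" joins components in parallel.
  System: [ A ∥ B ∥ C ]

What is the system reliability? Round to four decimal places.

0.9987

Parallel (A, B, and C): 1 − (1 − 0.830000)(1 − 0.810000)(1 − 0.960000) = 0.9987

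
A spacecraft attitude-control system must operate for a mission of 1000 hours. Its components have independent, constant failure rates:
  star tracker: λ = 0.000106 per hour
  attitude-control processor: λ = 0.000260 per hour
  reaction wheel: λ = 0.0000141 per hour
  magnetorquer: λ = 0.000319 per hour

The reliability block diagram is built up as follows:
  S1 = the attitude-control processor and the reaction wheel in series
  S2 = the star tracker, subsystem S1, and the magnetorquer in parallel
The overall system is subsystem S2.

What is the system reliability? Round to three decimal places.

R(star tracker) = exp(−0.000106 × 1000) = 0.89942
R(attitude-control processor) = exp(−0.000260 × 1000) = 0.77105
R(reaction wheel) = exp(−0.0000141 × 1000) = 0.98600
R(magnetorquer) = exp(−0.000319 × 1000) = 0.72688
Series (attitude-control processor and reaction wheel): 0.77105 × 0.98600 = 0.76026
Parallel (star tracker, [0.76026], and magnetorquer): 1 − (1 − 0.89942)(1 − 0.76026)(1 − 0.72688) = 0.993

0.993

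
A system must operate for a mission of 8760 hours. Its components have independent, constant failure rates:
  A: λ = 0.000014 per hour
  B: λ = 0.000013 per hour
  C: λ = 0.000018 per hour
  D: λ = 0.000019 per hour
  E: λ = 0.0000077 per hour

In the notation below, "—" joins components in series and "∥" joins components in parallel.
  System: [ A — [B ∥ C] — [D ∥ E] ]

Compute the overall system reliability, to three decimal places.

0.862

R(A) = exp(−0.000014 × 8760) = 0.88458
R(B) = exp(−0.000013 × 8760) = 0.89237
R(C) = exp(−0.000018 × 8760) = 0.85412
R(D) = exp(−0.000019 × 8760) = 0.84667
R(E) = exp(−0.0000077 × 8760) = 0.93477
Parallel (B and C): 1 − (1 − 0.89237)(1 − 0.85412) = 0.98430
Parallel (D and E): 1 − (1 − 0.84667)(1 − 0.93477) = 0.99000
Series (A, [0.98430], and [0.99000]): 0.88458 × 0.98430 × 0.99000 = 0.862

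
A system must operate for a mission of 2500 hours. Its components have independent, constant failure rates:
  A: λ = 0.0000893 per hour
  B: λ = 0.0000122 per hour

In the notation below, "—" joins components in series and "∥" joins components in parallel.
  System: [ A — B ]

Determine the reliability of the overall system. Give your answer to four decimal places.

0.7759

R(A) = exp(−0.0000893 × 2500) = 0.799915
R(B) = exp(−0.0000122 × 2500) = 0.969960
Series (A and B): 0.799915 × 0.969960 = 0.7759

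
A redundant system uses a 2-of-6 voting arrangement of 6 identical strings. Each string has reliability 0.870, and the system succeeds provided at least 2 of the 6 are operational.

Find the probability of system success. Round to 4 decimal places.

R = Σ_{i=2}^{6} C(6,i) p^i (1−p)^{6−i} with p = 0.870
C(6,2)·0.870^2·0.130^4 = 0.003243
C(6,3)·0.870^3·0.130^3 = 0.028935
C(6,4)·0.870^4·0.130^2 = 0.145230
C(6,5)·0.870^5·0.130^1 = 0.388768
C(6,6)·0.870^6·0.130^0 = 0.433626
Sum = 0.9998

0.9998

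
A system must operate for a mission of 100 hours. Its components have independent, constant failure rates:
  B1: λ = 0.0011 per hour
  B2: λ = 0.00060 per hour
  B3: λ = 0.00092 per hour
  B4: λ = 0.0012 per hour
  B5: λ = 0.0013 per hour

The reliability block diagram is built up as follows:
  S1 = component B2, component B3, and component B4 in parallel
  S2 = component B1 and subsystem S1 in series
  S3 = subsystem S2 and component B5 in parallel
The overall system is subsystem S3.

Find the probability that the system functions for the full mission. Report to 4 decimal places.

0.9872

R(B1) = exp(−0.0011 × 100) = 0.895834
R(B2) = exp(−0.00060 × 100) = 0.941765
R(B3) = exp(−0.00092 × 100) = 0.912105
R(B4) = exp(−0.0012 × 100) = 0.886920
R(B5) = exp(−0.0013 × 100) = 0.878095
Parallel (B2, B3, and B4): 1 − (1 − 0.941765)(1 − 0.912105)(1 − 0.886920) = 0.999421
Series (B1 and [0.999421]): 0.895834 × 0.999421 = 0.895315
Parallel ([0.895315] and B5): 1 − (1 − 0.895315)(1 − 0.878095) = 0.9872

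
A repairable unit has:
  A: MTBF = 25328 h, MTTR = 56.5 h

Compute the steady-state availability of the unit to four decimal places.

A(A) = MTBF/(MTBF+MTTR) = 25328/(25328+56.5) = 0.9978

0.9978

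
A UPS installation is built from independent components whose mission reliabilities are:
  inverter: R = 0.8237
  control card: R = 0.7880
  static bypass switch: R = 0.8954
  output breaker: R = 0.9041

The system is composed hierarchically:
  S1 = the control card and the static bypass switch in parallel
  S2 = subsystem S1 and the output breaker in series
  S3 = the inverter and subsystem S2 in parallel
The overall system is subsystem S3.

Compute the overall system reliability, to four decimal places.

0.9796

Parallel (control card and static bypass switch): 1 − (1 − 0.788000)(1 − 0.895400) = 0.977825
Series ([0.977825] and output breaker): 0.977825 × 0.904100 = 0.884052
Parallel (inverter and [0.884052]): 1 − (1 − 0.823700)(1 − 0.884052) = 0.9796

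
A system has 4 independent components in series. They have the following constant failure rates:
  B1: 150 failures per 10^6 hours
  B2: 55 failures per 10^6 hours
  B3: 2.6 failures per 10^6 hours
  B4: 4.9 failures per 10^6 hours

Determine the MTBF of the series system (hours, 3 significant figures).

4710

Series of exponential components: λ_sys = Σ λ_i
λ_sys = 0.00015 + 0.000055 + 0.0000026 + 0.0000049 = 2.1250e-04 /h
MTBF = 1 / λ_sys = 4710 h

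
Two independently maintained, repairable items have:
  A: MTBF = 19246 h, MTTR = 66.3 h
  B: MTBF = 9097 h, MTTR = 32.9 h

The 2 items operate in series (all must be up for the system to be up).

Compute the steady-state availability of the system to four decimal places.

0.9930

A(A) = MTBF/(MTBF+MTTR) = 19246/(19246+66.3) = 0.996567
A(B) = MTBF/(MTBF+MTTR) = 9097/(9097+32.9) = 0.996396
Series availability: 0.996567 × 0.996396 = 0.9930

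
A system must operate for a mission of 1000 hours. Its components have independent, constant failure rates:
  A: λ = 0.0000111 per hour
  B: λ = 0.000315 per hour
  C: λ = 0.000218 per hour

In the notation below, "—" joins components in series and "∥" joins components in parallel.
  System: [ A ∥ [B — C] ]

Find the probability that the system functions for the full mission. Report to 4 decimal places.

R(A) = exp(−0.0000111 × 1000) = 0.988961
R(B) = exp(−0.000315 × 1000) = 0.729789
R(C) = exp(−0.000218 × 1000) = 0.804125
Series (B and C): 0.729789 × 0.804125 = 0.586842
Parallel (A and [0.586842]): 1 − (1 − 0.988961)(1 − 0.586842) = 0.9954

0.9954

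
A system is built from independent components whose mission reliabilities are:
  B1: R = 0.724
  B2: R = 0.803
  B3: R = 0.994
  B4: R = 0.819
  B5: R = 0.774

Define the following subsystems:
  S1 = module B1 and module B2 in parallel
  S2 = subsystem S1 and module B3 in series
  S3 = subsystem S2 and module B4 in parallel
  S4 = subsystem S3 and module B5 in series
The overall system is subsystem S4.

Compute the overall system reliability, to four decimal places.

Parallel (B1 and B2): 1 − (1 − 0.724000)(1 − 0.803000) = 0.945628
Series ([0.945628] and B3): 0.945628 × 0.994000 = 0.939954
Parallel ([0.939954] and B4): 1 − (1 − 0.939954)(1 − 0.819000) = 0.989132
Series ([0.989132] and B5): 0.989132 × 0.774000 = 0.7656

0.7656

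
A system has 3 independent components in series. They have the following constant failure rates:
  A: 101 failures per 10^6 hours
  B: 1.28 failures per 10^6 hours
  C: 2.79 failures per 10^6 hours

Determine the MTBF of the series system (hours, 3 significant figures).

9520

Series of exponential components: λ_sys = Σ λ_i
λ_sys = 0.000101 + 0.00000128 + 0.00000279 = 1.0507e-04 /h
MTBF = 1 / λ_sys = 9520 h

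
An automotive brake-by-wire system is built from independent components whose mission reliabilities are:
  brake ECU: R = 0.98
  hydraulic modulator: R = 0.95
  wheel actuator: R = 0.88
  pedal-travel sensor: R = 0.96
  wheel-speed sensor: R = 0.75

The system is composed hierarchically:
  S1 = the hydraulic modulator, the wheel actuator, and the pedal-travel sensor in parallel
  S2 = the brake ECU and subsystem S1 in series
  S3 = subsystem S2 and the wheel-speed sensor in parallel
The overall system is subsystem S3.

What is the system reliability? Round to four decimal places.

Parallel (hydraulic modulator, wheel actuator, and pedal-travel sensor): 1 − (1 − 0.950000)(1 − 0.880000)(1 − 0.960000) = 0.999760
Series (brake ECU and [0.999760]): 0.980000 × 0.999760 = 0.979765
Parallel ([0.979765] and wheel-speed sensor): 1 − (1 − 0.979765)(1 − 0.750000) = 0.9949

0.9949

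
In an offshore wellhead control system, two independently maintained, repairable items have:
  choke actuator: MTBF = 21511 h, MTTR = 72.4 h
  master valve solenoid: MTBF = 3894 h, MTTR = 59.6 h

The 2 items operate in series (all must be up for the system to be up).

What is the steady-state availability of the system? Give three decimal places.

0.982

A(choke actuator) = MTBF/(MTBF+MTTR) = 21511/(21511+72.4) = 0.996646
A(master valve solenoid) = MTBF/(MTBF+MTTR) = 3894/(3894+59.6) = 0.984925
Series availability: 0.996646 × 0.984925 = 0.982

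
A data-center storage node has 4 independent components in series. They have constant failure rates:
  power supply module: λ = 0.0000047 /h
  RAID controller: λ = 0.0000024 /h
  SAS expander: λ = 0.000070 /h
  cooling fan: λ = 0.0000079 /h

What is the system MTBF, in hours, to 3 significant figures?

11800

Series of exponential components: λ_sys = Σ λ_i
λ_sys = 0.0000047 + 0.0000024 + 0.000070 + 0.0000079 = 8.5000e-05 /h
MTBF = 1 / λ_sys = 11800 h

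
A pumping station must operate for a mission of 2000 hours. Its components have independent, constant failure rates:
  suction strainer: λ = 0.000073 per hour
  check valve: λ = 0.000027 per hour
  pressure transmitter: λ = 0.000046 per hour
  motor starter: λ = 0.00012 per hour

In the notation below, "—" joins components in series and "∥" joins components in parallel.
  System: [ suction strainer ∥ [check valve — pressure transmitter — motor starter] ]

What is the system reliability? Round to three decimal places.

R(suction strainer) = exp(−0.000073 × 2000) = 0.86416
R(check valve) = exp(−0.000027 × 2000) = 0.94743
R(pressure transmitter) = exp(−0.000046 × 2000) = 0.91211
R(motor starter) = exp(−0.00012 × 2000) = 0.78663
Series (check valve, pressure transmitter, and motor starter): 0.94743 × 0.91211 × 0.78663 = 0.67977
Parallel (suction strainer and [0.67977]): 1 − (1 − 0.86416)(1 − 0.67977) = 0.956

0.956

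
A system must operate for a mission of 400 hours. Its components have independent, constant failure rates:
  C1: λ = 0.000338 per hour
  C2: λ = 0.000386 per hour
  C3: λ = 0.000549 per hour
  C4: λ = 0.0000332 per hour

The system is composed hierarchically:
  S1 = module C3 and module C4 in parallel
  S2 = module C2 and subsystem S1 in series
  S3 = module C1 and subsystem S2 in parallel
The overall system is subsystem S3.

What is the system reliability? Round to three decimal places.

0.982

R(C1) = exp(−0.000338 × 400) = 0.87354
R(C2) = exp(−0.000386 × 400) = 0.85693
R(C3) = exp(−0.000549 × 400) = 0.80284
R(C4) = exp(−0.0000332 × 400) = 0.98681
Parallel (C3 and C4): 1 − (1 − 0.80284)(1 − 0.98681) = 0.99740
Series (C2 and [0.99740]): 0.85693 × 0.99740 = 0.85470
Parallel (C1 and [0.85470]): 1 − (1 − 0.87354)(1 − 0.85470) = 0.982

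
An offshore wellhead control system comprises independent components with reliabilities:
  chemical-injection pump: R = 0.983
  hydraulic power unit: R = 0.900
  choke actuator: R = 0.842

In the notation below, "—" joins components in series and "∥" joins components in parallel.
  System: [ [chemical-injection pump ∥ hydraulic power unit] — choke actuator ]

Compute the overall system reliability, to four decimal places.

Parallel (chemical-injection pump and hydraulic power unit): 1 − (1 − 0.983000)(1 − 0.900000) = 0.998300
Series ([0.998300] and choke actuator): 0.998300 × 0.842000 = 0.8406

0.8406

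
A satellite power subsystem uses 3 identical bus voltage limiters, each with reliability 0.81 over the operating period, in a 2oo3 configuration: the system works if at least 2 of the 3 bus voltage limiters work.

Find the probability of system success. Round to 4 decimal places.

R = Σ_{i=2}^{3} C(3,i) p^i (1−p)^{3−i} with p = 0.81
C(3,2)·0.81^2·0.19^1 = 0.373977
C(3,3)·0.81^3·0.19^0 = 0.531441
Sum = 0.9054

0.9054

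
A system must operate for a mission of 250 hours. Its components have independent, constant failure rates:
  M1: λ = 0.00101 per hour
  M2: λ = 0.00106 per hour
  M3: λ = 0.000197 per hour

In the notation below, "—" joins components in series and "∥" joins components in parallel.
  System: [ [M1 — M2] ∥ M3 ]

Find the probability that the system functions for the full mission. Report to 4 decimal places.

R(M1) = exp(−0.00101 × 250) = 0.776856
R(M2) = exp(−0.00106 × 250) = 0.767206
R(M3) = exp(−0.000197 × 250) = 0.951943
Series (M1 and M2): 0.776856 × 0.767206 = 0.596009
Parallel ([0.596009] and M3): 1 − (1 − 0.596009)(1 − 0.951943) = 0.9806

0.9806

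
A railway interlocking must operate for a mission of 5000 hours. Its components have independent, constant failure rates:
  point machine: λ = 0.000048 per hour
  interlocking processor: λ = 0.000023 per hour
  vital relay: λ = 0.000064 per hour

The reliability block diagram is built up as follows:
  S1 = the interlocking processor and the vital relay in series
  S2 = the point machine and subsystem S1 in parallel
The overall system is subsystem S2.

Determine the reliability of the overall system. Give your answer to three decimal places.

0.925

R(point machine) = exp(−0.000048 × 5000) = 0.78663
R(interlocking processor) = exp(−0.000023 × 5000) = 0.89137
R(vital relay) = exp(−0.000064 × 5000) = 0.72615
Series (interlocking processor and vital relay): 0.89137 × 0.72615 = 0.64727
Parallel (point machine and [0.64727]): 1 − (1 − 0.78663)(1 − 0.64727) = 0.925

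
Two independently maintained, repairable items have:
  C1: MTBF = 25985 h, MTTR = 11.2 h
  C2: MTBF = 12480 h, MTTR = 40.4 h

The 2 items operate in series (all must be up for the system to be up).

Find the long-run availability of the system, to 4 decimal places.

0.9963

A(C1) = MTBF/(MTBF+MTTR) = 25985/(25985+11.2) = 0.999569
A(C2) = MTBF/(MTBF+MTTR) = 12480/(12480+40.4) = 0.996773
Series availability: 0.999569 × 0.996773 = 0.9963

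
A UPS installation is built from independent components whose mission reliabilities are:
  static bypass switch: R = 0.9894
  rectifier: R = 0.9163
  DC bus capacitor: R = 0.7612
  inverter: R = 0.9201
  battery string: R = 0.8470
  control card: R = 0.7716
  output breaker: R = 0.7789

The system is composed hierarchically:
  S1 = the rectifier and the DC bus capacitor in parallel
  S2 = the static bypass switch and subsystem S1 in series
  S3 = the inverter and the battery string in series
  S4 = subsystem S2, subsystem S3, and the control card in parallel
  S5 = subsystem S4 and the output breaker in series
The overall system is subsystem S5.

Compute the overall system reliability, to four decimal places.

0.7777

Parallel (rectifier and DC bus capacitor): 1 − (1 − 0.916300)(1 − 0.761200) = 0.980012
Series (static bypass switch and [0.980012]): 0.989400 × 0.980012 = 0.969624
Series (inverter and battery string): 0.920100 × 0.847000 = 0.779325
Parallel ([0.969624], [0.779325], and control card): 1 − (1 − 0.969624)(1 − 0.779325)(1 − 0.771600) = 0.998469
Series ([0.998469] and output breaker): 0.998469 × 0.778900 = 0.7777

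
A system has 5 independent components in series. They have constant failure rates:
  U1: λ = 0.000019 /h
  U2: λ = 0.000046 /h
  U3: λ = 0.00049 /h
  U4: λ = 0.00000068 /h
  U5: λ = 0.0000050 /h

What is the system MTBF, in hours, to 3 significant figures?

Series of exponential components: λ_sys = Σ λ_i
λ_sys = 0.000019 + 0.000046 + 0.00049 + 0.00000068 + 0.0000050 = 5.6068e-04 /h
MTBF = 1 / λ_sys = 1780 h

1780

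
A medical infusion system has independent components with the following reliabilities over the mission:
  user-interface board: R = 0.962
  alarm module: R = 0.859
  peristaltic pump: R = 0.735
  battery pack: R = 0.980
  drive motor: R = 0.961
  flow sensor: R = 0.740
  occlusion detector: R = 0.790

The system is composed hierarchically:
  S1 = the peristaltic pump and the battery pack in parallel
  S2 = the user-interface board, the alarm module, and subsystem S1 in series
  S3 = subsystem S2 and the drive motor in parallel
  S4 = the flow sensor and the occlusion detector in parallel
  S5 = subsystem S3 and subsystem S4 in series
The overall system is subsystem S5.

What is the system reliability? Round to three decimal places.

Parallel (peristaltic pump and battery pack): 1 − (1 − 0.73500)(1 − 0.98000) = 0.99470
Series (user-interface board, alarm module, and [0.99470]): 0.96200 × 0.85900 × 0.99470 = 0.82198
Parallel ([0.82198] and drive motor): 1 − (1 − 0.82198)(1 − 0.96100) = 0.99306
Parallel (flow sensor and occlusion detector): 1 − (1 − 0.74000)(1 − 0.79000) = 0.94540
Series ([0.99306] and [0.94540]): 0.99306 × 0.94540 = 0.939

0.939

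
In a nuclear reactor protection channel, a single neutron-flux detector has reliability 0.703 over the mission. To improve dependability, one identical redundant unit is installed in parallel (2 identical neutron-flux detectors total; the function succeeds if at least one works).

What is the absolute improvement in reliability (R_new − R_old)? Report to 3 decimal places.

R_before = 0.703
R_after = 1 − (1 − 0.703)^2 = 0.912
ΔR = 0.912 − 0.703 = 0.209

0.209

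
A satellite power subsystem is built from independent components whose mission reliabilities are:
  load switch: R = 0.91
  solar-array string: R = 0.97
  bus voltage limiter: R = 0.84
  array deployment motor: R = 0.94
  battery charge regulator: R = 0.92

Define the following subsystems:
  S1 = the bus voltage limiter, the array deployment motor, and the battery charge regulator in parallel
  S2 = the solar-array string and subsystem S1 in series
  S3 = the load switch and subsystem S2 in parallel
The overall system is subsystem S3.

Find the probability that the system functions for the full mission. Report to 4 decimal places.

Parallel (bus voltage limiter, array deployment motor, and battery charge regulator): 1 − (1 − 0.840000)(1 − 0.940000)(1 − 0.920000) = 0.999232
Series (solar-array string and [0.999232]): 0.970000 × 0.999232 = 0.969255
Parallel (load switch and [0.969255]): 1 − (1 − 0.910000)(1 − 0.969255) = 0.9972

0.9972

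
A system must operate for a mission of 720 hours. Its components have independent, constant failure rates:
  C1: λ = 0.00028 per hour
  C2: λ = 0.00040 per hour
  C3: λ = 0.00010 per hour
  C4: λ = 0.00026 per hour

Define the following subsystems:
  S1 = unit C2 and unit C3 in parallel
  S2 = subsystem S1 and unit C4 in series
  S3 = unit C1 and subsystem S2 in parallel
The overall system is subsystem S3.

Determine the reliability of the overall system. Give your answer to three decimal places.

0.966

R(C1) = exp(−0.00028 × 720) = 0.81742
R(C2) = exp(−0.00040 × 720) = 0.74976
R(C3) = exp(−0.00010 × 720) = 0.93053
R(C4) = exp(−0.00026 × 720) = 0.82928
Parallel (C2 and C3): 1 − (1 − 0.74976)(1 − 0.93053) = 0.98262
Series ([0.98262] and C4): 0.98262 × 0.82928 = 0.81487
Parallel (C1 and [0.81487]): 1 − (1 − 0.81742)(1 − 0.81487) = 0.966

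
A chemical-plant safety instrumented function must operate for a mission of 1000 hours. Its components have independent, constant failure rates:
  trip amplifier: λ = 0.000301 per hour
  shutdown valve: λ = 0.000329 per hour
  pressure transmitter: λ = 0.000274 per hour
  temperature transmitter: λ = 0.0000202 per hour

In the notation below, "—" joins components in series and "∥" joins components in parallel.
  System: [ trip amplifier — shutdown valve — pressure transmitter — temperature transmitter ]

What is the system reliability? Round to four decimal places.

R(trip amplifier) = exp(−0.000301 × 1000) = 0.740078
R(shutdown valve) = exp(−0.000329 × 1000) = 0.719643
R(pressure transmitter) = exp(−0.000274 × 1000) = 0.760332
R(temperature transmitter) = exp(−0.0000202 × 1000) = 0.980003
Series (trip amplifier, shutdown valve, pressure transmitter, and temperature transmitter): 0.740078 × 0.719643 × 0.760332 × 0.980003 = 0.3968

0.3968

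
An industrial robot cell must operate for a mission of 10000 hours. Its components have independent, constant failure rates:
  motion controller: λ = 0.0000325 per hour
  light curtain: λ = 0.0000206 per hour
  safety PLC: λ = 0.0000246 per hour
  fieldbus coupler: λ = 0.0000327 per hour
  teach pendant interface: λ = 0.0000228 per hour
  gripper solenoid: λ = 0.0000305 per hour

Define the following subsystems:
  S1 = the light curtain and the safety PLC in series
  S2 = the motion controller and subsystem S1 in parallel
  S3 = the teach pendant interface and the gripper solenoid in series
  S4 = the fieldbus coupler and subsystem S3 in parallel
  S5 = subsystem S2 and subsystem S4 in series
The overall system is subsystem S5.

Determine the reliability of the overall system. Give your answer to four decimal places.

R(motion controller) = exp(−0.0000325 × 10000) = 0.722527
R(light curtain) = exp(−0.0000206 × 10000) = 0.813833
R(safety PLC) = exp(−0.0000246 × 10000) = 0.781922
R(fieldbus coupler) = exp(−0.0000327 × 10000) = 0.721084
R(teach pendant interface) = exp(−0.0000228 × 10000) = 0.796124
R(gripper solenoid) = exp(−0.0000305 × 10000) = 0.737123
Series (light curtain and safety PLC): 0.813833 × 0.781922 = 0.636354
Parallel (motion controller and [0.636354]): 1 − (1 − 0.722527)(1 − 0.636354) = 0.899098
Series (teach pendant interface and gripper solenoid): 0.796124 × 0.737123 = 0.586841
Parallel (fieldbus coupler and [0.586841]): 1 − (1 − 0.721084)(1 − 0.586841) = 0.884763
Series ([0.899098] and [0.884763]): 0.899098 × 0.884763 = 0.7955

0.7955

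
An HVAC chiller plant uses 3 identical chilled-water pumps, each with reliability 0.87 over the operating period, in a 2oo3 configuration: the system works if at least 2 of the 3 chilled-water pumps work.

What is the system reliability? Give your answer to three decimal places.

R = Σ_{i=2}^{3} C(3,i) p^i (1−p)^{3−i} with p = 0.87
C(3,2)·0.87^2·0.13^1 = 0.29519
C(3,3)·0.87^3·0.13^0 = 0.65850
Sum = 0.954

0.954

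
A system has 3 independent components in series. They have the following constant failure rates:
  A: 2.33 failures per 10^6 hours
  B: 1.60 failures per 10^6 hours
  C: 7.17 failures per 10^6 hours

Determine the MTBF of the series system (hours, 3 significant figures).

Series of exponential components: λ_sys = Σ λ_i
λ_sys = 0.00000233 + 0.00000160 + 0.00000717 = 1.1100e-05 /h
MTBF = 1 / λ_sys = 90100 h

90100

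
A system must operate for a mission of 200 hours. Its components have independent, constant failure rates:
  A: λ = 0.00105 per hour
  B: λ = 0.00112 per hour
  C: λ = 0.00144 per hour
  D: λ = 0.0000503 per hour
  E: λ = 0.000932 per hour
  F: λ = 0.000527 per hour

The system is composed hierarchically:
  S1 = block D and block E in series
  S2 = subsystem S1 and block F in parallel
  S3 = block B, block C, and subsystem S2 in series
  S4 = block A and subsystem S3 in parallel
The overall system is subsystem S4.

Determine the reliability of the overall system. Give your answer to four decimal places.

R(A) = exp(−0.00105 × 200) = 0.810584
R(B) = exp(−0.00112 × 200) = 0.799315
R(C) = exp(−0.00144 × 200) = 0.749762
R(D) = exp(−0.0000503 × 200) = 0.989990
R(E) = exp(−0.000932 × 200) = 0.829942
R(F) = exp(−0.000527 × 200) = 0.899964
Series (D and E): 0.989990 × 0.829942 = 0.821634
Parallel ([0.821634] and F): 1 − (1 − 0.821634)(1 − 0.899964) = 0.982157
Series (B, C, and [0.982157]): 0.799315 × 0.749762 × 0.982157 = 0.588603
Parallel (A and [0.588603]): 1 − (1 − 0.810584)(1 − 0.588603) = 0.9221

0.9221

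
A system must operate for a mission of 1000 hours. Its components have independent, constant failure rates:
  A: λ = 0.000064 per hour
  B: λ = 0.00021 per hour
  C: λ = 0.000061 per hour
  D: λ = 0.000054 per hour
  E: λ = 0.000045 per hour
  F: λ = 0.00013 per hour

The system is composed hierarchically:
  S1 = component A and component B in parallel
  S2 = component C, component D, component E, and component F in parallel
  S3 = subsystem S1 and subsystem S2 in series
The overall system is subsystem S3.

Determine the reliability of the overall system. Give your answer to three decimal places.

R(A) = exp(−0.000064 × 1000) = 0.93800
R(B) = exp(−0.00021 × 1000) = 0.81058
R(C) = exp(−0.000061 × 1000) = 0.94082
R(D) = exp(−0.000054 × 1000) = 0.94743
R(E) = exp(−0.000045 × 1000) = 0.95600
R(F) = exp(−0.00013 × 1000) = 0.87810
Parallel (A and B): 1 − (1 − 0.93800)(1 − 0.81058) = 0.98826
Parallel (C, D, E, and F): 1 − (1 − 0.94082)(1 − 0.94743)(1 − 0.95600)(1 − 0.87810) = 0.99998
Series ([0.98826] and [0.99998]): 0.98826 × 0.99998 = 0.988

0.988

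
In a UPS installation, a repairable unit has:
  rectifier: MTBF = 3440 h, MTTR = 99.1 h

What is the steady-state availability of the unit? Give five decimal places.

0.97200

A(rectifier) = MTBF/(MTBF+MTTR) = 3440/(3440+99.1) = 0.97200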